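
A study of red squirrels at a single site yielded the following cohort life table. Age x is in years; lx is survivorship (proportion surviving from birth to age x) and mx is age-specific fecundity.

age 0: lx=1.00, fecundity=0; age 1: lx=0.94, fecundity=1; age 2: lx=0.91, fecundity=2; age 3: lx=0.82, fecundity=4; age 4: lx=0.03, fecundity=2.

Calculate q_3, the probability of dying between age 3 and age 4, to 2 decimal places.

q_3 = (l_3 − l_4) / l_3 = (0.82 − 0.03) / 0.82
     = 0.79 / 0.82 = 0.963415… → 0.96

0.96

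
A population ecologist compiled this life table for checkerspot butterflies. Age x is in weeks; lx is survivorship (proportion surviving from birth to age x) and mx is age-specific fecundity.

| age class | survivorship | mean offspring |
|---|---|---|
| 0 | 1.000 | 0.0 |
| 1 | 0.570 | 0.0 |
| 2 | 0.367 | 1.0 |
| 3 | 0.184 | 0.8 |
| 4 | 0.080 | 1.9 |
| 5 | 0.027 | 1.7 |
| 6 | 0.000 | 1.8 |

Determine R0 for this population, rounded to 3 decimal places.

0.712

lx·mx by age: 0, 0, 0.367, 0.1472, 0.152, 0.0459, 0
R0 = Σ lx·mx = 0.7121 → 0.712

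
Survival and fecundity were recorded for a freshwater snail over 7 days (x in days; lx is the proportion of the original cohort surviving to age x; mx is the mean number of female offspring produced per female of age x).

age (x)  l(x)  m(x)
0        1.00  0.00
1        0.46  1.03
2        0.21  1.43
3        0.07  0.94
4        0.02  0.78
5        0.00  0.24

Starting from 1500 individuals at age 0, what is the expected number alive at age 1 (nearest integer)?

Expected survivors = N0 · l_1 = 1500 × 0.46 = 690 → 690

690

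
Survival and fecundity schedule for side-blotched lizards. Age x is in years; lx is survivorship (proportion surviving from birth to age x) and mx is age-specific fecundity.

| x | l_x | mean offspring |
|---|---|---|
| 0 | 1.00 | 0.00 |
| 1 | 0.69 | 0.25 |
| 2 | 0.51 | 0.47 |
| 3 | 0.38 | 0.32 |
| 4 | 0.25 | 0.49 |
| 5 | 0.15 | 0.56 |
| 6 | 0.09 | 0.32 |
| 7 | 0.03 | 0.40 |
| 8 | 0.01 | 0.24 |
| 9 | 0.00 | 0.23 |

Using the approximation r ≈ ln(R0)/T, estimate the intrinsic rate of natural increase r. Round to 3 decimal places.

-0.087

R0 = Σ lx·mx = 0 + 0.1725 + 0.2397 + 0.1216 + 0.1225 + 0.084 + 0.0288 + 0.012 + 0.0024 + 0 = 0.7835
Σ x·lx·mx = 2.2027; T = 2.2027/0.7835 = 2.81136…
r ≈ ln(R0)/T = ln(0.7835)/2.81136… = -0.08679… → -0.087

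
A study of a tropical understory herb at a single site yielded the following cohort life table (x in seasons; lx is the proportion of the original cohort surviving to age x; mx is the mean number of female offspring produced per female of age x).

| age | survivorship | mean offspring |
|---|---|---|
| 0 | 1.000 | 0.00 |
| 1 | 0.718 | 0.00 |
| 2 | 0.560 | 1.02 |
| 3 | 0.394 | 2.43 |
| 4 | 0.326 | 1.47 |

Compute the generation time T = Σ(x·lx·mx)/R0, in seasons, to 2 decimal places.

lx·mx: 0, 0, 0.5712, 0.95742, 0.47922 → R0 = 2.00784
x·lx·mx: 0, 0, 1.1424, 2.87226, 1.91688 → Σ = 5.93154
T = 5.93154 / 2.00784 = 2.95419… → 2.95

2.95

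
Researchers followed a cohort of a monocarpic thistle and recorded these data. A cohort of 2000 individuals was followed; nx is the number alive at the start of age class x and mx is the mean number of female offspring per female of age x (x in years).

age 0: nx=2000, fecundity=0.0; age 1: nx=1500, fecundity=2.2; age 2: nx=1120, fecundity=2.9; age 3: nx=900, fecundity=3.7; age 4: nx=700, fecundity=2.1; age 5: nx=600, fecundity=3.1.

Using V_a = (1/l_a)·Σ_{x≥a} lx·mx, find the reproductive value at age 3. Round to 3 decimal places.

lx = nx/n0 = nx/2000: 1, 0.75, 0.56, 0.45, 0.35, 0.3
lx·mx for x ≥ 3: 1.665, 0.735, 0.93 → sum = 3.33
V_3 = 3.33 / l_3 = 3.33 / 0.45 = 7.4 → 7.400

7.400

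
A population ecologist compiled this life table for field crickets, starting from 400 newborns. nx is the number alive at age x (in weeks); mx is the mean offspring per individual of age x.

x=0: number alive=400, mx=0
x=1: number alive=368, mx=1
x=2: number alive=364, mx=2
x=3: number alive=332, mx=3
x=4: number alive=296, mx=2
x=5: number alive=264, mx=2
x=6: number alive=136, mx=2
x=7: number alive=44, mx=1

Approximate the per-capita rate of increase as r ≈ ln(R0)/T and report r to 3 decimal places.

lx = nx/n0 = nx/400: 1, 0.92, 0.91, 0.83, 0.74, 0.66, 0.34, 0.11
R0 = Σ lx·mx = 0 + 0.92 + 1.82 + 2.49 + 1.48 + 1.32 + 0.68 + 0.11 = 8.82
Σ x·lx·mx = 29.4; T = 29.4/8.82 = 3.33333…
r ≈ ln(R0)/T = ln(8.82)/3.33333… = 0.65311… → 0.653

0.653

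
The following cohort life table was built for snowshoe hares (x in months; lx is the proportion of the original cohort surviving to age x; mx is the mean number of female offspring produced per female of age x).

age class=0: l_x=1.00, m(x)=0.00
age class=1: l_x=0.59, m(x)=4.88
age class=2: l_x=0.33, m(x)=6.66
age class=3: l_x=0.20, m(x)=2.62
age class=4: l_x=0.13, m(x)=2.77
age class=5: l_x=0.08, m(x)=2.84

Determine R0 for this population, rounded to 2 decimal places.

lx·mx by age: 0, 2.8792, 2.1978, 0.524, 0.3601, 0.2272
R0 = Σ lx·mx = 6.1883 → 6.19

6.19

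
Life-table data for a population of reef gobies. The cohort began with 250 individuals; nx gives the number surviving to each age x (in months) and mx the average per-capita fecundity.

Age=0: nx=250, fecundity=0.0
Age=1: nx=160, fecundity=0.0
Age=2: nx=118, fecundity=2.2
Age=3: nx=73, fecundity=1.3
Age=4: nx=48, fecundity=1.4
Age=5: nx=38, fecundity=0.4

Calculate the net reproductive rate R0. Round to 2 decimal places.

lx = nx/n0 = nx/250: 1, 0.64, 0.472, 0.292, 0.192, 0.152
lx·mx by age: 0, 0, 1.0384, 0.3796, 0.2688, 0.0608
R0 = Σ lx·mx = 1.7476 → 1.75

1.75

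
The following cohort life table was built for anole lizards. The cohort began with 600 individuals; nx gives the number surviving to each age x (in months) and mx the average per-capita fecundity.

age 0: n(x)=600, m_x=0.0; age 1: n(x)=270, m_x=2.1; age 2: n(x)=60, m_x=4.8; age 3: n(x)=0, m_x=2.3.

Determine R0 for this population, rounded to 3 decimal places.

lx = nx/n0 = nx/600: 1, 0.45, 0.1, 0
lx·mx by age: 0, 0.945, 0.48, 0
R0 = Σ lx·mx = 1.425 → 1.425

1.425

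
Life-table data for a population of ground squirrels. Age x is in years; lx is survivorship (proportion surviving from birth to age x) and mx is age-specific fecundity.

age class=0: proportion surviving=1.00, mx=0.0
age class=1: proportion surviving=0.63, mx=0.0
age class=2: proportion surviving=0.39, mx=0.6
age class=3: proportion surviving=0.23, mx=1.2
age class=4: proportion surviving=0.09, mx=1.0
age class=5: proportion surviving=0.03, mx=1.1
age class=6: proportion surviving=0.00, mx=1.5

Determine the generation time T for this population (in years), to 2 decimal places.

2.88

lx·mx: 0, 0, 0.234, 0.276, 0.09, 0.033, 0 → R0 = 0.633
x·lx·mx: 0, 0, 0.468, 0.828, 0.36, 0.165, 0 → Σ = 1.821
T = 1.821 / 0.633 = 2.876777… → 2.88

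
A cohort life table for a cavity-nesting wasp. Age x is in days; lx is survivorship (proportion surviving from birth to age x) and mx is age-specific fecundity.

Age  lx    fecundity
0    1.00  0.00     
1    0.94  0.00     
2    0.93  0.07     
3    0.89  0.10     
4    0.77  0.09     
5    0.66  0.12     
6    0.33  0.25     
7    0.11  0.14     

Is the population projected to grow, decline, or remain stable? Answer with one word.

declining

R0 = Σ lx·mx = 0 + 0 + 0.0651 + 0.089 + 0.0693 + 0.0792 + 0.0825 + 0.0154 = 0.4005
R0 < 1, so the population is declining.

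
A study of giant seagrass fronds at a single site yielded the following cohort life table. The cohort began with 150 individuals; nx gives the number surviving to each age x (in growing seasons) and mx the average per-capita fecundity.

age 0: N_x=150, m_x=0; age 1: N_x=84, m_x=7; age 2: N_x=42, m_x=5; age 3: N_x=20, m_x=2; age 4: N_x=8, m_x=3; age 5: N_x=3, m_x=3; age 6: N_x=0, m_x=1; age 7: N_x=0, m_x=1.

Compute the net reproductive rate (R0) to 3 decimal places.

lx = nx/n0 = nx/150: 1, 0.56, 0.28, 0.13333…, 0.05333…, 0.02, 0, 0
lx·mx by age: 0, 3.92, 1.4, 0.266667…, 0.16…, 0.06, 0, 0
R0 = Σ lx·mx = 5.806667… → 5.807

5.807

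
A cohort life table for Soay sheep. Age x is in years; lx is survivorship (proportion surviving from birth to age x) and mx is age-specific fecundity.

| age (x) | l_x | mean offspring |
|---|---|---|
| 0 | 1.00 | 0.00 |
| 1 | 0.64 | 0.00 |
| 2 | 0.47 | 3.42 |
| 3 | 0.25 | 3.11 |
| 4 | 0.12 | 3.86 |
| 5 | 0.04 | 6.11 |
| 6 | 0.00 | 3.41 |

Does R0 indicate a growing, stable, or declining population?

R0 = Σ lx·mx = 0 + 0 + 1.6074 + 0.7775 + 0.4632 + 0.2444 + 0 = 3.0925
R0 > 1, so the population is growing.

growing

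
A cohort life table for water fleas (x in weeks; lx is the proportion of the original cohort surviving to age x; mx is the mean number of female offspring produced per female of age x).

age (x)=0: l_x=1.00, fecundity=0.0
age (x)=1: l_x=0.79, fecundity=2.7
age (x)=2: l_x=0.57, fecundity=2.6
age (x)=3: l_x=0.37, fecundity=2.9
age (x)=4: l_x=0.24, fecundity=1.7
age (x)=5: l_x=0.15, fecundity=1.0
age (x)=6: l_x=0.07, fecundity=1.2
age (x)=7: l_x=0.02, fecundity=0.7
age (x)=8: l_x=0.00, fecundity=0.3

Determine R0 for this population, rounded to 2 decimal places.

5.34

lx·mx by age: 0, 2.133, 1.482, 1.073, 0.408, 0.15, 0.084, 0.014, 0
R0 = Σ lx·mx = 5.344 → 5.34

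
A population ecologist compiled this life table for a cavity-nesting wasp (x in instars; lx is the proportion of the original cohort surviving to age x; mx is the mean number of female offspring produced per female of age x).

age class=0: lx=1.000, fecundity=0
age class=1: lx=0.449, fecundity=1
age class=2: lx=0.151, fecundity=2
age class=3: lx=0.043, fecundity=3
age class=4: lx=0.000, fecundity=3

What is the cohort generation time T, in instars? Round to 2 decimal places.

lx·mx: 0, 0.449, 0.302, 0.129, 0 → R0 = 0.88
x·lx·mx: 0, 0.449, 0.604, 0.387, 0 → Σ = 1.44
T = 1.44 / 0.88 = 1.636364… → 1.64

1.64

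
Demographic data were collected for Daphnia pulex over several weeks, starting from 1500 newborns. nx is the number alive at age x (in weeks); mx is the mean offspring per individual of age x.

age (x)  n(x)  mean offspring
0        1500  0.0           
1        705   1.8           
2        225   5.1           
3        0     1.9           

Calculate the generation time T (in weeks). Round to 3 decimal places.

lx = nx/n0 = nx/1500: 1, 0.47, 0.15, 0
lx·mx: 0, 0.846, 0.765, 0 → R0 = 1.611
x·lx·mx: 0, 0.846, 1.53, 0 → Σ = 2.376
T = 2.376 / 1.611 = 1.47486… → 1.475

1.475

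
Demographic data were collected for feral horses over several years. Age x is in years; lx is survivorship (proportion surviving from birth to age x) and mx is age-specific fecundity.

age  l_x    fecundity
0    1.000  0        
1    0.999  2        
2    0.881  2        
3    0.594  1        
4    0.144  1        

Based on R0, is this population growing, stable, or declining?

growing

R0 = Σ lx·mx = 0 + 1.998 + 1.762 + 0.594 + 0.144 = 4.498
R0 > 1, so the population is growing.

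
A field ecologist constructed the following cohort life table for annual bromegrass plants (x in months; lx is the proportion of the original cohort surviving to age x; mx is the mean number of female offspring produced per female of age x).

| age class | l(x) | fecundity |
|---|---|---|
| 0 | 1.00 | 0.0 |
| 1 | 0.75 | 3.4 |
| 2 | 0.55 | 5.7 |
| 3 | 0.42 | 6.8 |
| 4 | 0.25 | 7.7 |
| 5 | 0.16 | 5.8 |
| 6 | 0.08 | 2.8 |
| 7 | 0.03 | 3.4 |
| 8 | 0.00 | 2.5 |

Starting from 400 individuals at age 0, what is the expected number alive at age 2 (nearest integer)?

220

Expected survivors = N0 · l_2 = 400 × 0.55 = 220 → 220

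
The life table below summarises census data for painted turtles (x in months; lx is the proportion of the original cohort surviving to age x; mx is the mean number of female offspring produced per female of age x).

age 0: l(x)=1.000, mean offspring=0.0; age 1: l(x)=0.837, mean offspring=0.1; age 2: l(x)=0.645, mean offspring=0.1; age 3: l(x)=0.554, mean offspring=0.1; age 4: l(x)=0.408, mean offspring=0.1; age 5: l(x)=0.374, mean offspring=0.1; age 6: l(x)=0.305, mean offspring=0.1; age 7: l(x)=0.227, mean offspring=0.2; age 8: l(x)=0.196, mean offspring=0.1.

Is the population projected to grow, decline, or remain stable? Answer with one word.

declining

R0 = Σ lx·mx = 0 + 0.0837 + 0.0645 + 0.0554 + 0.0408 + 0.0374 + 0.0305 + 0.0454 + 0.0196 = 0.3773
R0 < 1, so the population is declining.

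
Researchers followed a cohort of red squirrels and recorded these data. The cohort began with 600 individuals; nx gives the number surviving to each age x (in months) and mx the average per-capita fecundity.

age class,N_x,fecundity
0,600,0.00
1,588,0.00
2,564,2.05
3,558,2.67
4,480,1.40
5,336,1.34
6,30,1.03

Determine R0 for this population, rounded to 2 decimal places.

6.33

lx = nx/n0 = nx/600: 1, 0.98, 0.94, 0.93, 0.8, 0.56, 0.05
lx·mx by age: 0, 0, 1.927, 2.4831, 1.12, 0.7504, 0.0515
R0 = Σ lx·mx = 6.332 → 6.33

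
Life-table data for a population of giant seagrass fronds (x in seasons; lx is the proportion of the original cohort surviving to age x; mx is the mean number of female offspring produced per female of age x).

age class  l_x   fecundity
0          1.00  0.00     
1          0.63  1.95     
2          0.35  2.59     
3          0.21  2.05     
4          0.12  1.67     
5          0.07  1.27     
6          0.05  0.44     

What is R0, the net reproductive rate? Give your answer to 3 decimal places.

lx·mx by age: 0, 1.2285, 0.9065, 0.4305, 0.2004, 0.0889, 0.022
R0 = Σ lx·mx = 2.8768 → 2.877

2.877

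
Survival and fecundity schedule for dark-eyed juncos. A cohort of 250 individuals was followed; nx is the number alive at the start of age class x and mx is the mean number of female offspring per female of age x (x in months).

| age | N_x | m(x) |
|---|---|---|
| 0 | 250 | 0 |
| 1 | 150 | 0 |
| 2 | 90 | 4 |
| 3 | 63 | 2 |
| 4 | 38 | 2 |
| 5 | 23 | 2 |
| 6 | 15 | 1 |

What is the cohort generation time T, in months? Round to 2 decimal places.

2.76

lx = nx/n0 = nx/250: 1, 0.6, 0.36, 0.252, 0.152, 0.092, 0.06
lx·mx: 0, 0, 1.44, 0.504, 0.304, 0.184, 0.06 → R0 = 2.492
x·lx·mx: 0, 0, 2.88, 1.512, 1.216, 0.92, 0.36 → Σ = 6.888
T = 6.888 / 2.492 = 2.764045… → 2.76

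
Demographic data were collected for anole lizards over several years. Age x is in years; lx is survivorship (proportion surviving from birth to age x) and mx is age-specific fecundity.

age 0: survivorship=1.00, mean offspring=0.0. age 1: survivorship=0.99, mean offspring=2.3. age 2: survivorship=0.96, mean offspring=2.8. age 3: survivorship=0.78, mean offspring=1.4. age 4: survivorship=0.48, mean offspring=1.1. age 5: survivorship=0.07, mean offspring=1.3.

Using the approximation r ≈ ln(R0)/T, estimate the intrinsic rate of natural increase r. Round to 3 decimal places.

0.939

R0 = Σ lx·mx = 0 + 2.277 + 2.688 + 1.092 + 0.528 + 0.091 = 6.676
Σ x·lx·mx = 13.496; T = 13.496/6.676 = 2.02157…
r ≈ ln(R0)/T = ln(6.676)/2.02157… = 0.93913… → 0.939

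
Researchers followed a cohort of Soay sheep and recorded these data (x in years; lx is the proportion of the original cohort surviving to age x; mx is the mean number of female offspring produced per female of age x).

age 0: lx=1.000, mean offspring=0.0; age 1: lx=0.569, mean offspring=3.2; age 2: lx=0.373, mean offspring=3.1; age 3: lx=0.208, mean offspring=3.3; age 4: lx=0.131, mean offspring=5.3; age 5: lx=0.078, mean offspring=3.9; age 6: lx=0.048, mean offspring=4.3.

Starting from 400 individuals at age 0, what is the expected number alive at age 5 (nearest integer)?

31

Expected survivors = N0 · l_5 = 400 × 0.078 = 31.2 → 31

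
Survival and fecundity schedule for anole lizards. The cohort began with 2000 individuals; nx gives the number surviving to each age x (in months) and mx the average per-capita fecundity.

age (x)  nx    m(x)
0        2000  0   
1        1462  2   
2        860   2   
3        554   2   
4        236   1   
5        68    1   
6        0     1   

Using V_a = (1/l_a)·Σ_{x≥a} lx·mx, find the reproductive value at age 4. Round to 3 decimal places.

lx = nx/n0 = nx/2000: 1, 0.731, 0.43, 0.277, 0.118, 0.034, 0
lx·mx for x ≥ 4: 0.118, 0.034, 0 → sum = 0.152
V_4 = 0.152 / l_4 = 0.152 / 0.118 = 1.288136… → 1.288

1.288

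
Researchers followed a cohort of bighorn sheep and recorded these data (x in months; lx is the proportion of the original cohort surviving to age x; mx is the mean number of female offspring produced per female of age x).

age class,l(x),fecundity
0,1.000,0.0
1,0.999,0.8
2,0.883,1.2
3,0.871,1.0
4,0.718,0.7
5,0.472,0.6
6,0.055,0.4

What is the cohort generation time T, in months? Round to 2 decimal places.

2.57

lx·mx: 0, 0.7992, 1.0596, 0.871, 0.5026, 0.2832, 0.022 → R0 = 3.5376
x·lx·mx: 0, 0.7992, 2.1192, 2.613, 2.0104, 1.416, 0.132 → Σ = 9.0898
T = 9.0898 / 3.5376 = 2.569482… → 2.57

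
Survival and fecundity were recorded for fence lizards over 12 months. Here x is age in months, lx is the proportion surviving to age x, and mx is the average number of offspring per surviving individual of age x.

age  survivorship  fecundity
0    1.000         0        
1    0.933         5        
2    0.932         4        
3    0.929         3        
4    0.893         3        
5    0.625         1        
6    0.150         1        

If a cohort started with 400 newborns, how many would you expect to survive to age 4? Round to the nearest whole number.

Expected survivors = N0 · l_4 = 400 × 0.893 = 357.2 → 357

357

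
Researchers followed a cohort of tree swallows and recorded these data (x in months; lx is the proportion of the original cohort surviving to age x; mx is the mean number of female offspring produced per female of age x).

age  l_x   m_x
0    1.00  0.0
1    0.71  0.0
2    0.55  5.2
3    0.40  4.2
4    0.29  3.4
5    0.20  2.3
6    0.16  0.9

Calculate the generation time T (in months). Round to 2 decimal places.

2.91

lx·mx: 0, 0, 2.86, 1.68, 0.986, 0.46, 0.144 → R0 = 6.13
x·lx·mx: 0, 0, 5.72, 5.04, 3.944, 2.3, 0.864 → Σ = 17.868
T = 17.868 / 6.13 = 2.914845… → 2.91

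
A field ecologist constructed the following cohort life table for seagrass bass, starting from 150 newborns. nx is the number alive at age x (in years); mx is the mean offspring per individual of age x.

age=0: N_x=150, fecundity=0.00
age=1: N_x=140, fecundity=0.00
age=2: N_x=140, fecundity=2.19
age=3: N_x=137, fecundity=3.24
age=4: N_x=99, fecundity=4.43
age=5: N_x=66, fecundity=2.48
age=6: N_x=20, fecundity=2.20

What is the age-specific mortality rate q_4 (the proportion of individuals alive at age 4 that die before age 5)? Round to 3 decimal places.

lx = nx/n0 = nx/150: 1, 0.93333…, 0.93333…, 0.91333…, 0.66, 0.44, 0.13333…
q_4 = (l_4 − l_5) / l_4 = (0.66 − 0.44) / 0.66
     = 0.22 / 0.66 = 0.333333… → 0.333

0.333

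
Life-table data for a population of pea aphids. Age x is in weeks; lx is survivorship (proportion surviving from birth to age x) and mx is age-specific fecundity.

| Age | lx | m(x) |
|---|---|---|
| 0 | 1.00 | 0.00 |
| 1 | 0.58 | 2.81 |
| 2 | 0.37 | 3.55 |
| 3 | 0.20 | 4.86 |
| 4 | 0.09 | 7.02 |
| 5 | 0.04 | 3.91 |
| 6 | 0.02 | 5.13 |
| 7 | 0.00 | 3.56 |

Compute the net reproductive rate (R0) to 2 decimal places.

4.81

lx·mx by age: 0, 1.6298, 1.3135, 0.972, 0.6318, 0.1564, 0.1026, 0
R0 = Σ lx·mx = 4.8061 → 4.81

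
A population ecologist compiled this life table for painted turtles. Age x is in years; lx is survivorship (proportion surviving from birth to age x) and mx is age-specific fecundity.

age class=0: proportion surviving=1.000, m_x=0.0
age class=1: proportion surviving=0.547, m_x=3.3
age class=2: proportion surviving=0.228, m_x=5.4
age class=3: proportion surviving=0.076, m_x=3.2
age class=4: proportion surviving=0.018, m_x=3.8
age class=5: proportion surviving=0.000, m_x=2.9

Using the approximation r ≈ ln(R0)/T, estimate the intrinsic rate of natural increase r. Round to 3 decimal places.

R0 = Σ lx·mx = 0 + 1.8051 + 1.2312 + 0.2432 + 0.0684 + 0 = 3.3479
Σ x·lx·mx = 5.2707; T = 5.2707/3.3479 = 1.57433…
r ≈ ln(R0)/T = ln(3.3479)/1.57433… = 0.76752… → 0.768

0.768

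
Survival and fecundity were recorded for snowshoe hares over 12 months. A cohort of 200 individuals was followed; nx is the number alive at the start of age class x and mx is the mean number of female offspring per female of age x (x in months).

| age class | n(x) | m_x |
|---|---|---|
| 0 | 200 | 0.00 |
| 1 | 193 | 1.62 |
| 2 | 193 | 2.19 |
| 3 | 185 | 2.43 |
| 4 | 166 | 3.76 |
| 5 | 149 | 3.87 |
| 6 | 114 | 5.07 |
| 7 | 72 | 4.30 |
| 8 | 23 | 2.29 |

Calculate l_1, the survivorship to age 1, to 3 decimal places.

0.965

l_1 = n_1/n_0 = 193/200 = 0.965 → 0.965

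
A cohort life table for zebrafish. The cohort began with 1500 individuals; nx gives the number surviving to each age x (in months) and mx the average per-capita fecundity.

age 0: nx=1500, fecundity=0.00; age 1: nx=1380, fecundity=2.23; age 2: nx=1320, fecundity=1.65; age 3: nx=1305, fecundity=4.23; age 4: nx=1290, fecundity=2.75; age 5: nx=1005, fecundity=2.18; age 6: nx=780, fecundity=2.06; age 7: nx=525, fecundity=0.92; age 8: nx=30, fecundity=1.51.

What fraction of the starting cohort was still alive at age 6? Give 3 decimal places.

l_6 = n_6/n_0 = 780/1500 = 0.52 → 0.520

0.520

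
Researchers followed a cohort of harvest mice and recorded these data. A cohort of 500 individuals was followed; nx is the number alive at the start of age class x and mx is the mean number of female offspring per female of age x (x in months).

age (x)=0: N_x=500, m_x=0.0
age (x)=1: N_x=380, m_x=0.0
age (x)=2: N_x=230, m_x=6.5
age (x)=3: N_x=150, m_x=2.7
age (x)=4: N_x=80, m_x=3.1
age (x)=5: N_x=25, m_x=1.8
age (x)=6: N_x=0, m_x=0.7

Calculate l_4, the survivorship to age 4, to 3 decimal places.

0.160

l_4 = n_4/n_0 = 80/500 = 0.16 → 0.160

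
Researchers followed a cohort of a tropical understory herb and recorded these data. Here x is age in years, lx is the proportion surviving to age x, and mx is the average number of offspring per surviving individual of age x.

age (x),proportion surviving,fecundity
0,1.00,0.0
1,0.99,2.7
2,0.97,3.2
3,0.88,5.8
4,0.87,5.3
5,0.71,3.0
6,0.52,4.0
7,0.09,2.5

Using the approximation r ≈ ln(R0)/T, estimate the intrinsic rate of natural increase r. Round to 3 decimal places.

0.885

R0 = Σ lx·mx = 0 + 2.673 + 3.104 + 5.104 + 4.611 + 2.13 + 2.08 + 0.225 = 19.927
Σ x·lx·mx = 67.342; T = 67.342/19.927 = 3.37943…
r ≈ ln(R0)/T = ln(19.927)/3.37943… = 0.88538… → 0.885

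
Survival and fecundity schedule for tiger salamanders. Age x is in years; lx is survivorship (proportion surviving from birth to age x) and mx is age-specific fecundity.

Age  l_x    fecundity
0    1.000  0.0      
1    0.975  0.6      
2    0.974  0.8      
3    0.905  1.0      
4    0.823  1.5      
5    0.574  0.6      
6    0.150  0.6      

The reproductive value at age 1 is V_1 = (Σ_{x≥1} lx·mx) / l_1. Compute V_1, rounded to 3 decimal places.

lx·mx for x ≥ 1: 0.585, 0.7792, 0.905, 1.2345, 0.3444, 0.09 → sum = 3.9381
V_1 = 3.9381 / l_1 = 3.9381 / 0.975 = 4.039077… → 4.039

4.039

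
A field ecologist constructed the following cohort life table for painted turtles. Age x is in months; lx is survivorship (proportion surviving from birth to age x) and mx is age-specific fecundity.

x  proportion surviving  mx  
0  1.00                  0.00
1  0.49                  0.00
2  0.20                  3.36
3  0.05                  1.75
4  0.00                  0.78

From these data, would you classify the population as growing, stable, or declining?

declining

R0 = Σ lx·mx = 0 + 0 + 0.672 + 0.0875 + 0 = 0.7595
R0 < 1, so the population is declining.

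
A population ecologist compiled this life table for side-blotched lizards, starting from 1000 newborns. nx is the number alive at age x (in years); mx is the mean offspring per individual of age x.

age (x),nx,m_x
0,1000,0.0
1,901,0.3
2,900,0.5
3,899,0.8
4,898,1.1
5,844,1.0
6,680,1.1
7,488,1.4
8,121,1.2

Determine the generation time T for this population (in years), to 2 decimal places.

lx = nx/n0 = nx/1000: 1, 0.901, 0.9, 0.899, 0.898, 0.844, 0.68, 0.488, 0.121
lx·mx: 0, 0.2703, 0.45, 0.7192, 0.9878, 0.844, 0.748, 0.6832, 0.1452 → R0 = 4.8477
x·lx·mx: 0, 0.2703, 0.9, 2.1576, 3.9512, 4.22, 4.488, 4.7824, 1.1616 → Σ = 21.9311
T = 21.9311 / 4.8477 = 4.524022… → 4.52

4.52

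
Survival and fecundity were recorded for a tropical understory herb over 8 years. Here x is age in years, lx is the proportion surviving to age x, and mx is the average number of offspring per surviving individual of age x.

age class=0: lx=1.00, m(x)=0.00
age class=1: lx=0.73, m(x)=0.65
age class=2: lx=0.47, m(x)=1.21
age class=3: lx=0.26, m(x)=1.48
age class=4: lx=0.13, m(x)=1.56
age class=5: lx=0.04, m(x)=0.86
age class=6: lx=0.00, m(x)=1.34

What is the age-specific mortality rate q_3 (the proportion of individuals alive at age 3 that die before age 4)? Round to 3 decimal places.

0.500

q_3 = (l_3 − l_4) / l_3 = (0.26 − 0.13) / 0.26
     = 0.13 / 0.26 = 0.5 → 0.500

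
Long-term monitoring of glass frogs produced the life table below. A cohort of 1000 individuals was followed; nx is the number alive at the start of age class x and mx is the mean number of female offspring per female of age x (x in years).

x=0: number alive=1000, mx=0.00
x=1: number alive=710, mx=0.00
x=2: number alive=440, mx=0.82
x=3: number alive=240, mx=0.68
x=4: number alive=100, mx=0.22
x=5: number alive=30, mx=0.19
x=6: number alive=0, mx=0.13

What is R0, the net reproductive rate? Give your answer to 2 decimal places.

lx = nx/n0 = nx/1000: 1, 0.71, 0.44, 0.24, 0.1, 0.03, 0
lx·mx by age: 0, 0, 0.3608, 0.1632, 0.022, 0.0057, 0
R0 = Σ lx·mx = 0.5517 → 0.55

0.55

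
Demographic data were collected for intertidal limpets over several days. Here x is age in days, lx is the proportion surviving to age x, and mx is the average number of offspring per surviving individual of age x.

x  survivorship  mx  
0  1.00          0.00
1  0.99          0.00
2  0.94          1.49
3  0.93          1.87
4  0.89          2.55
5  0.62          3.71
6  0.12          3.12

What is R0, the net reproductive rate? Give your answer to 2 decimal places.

lx·mx by age: 0, 0, 1.4006, 1.7391, 2.2695, 2.3002, 0.3744
R0 = Σ lx·mx = 8.0838 → 8.08

8.08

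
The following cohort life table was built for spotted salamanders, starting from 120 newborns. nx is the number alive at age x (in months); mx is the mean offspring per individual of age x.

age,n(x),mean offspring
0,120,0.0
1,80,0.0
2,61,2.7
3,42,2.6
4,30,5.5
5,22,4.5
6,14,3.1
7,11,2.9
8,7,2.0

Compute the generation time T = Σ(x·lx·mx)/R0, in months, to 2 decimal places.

3.84

lx = nx/n0 = nx/120: 1, 0.66667…, 0.50833…, 0.35, 0.25, 0.18333…, 0.11667…, 0.09167…, 0.05833…
lx·mx: 0, 0, 1.3725…, 0.91, 1.375, 0.825…, 0.361667…, 0.265833…, 0.116667… → R0 = 5.226667…
x·lx·mx: 0, 0, 2.745…, 2.73, 5.5, 4.125…, 2.17…, 1.860833…, 0.933333… → Σ = 20.064167…
T = 20.064167… / 5.226667… = 3.838807… → 3.84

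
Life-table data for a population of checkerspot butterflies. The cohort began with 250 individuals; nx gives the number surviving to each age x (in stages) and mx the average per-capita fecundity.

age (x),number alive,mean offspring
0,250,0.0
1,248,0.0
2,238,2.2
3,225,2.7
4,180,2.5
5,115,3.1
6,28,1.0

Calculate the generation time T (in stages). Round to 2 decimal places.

3.37

lx = nx/n0 = nx/250: 1, 0.992, 0.952, 0.9, 0.72, 0.46, 0.112
lx·mx: 0, 0, 2.0944, 2.43, 1.8, 1.426, 0.112 → R0 = 7.8624
x·lx·mx: 0, 0, 4.1888, 7.29, 7.2, 7.13, 0.672 → Σ = 26.4808
T = 26.4808 / 7.8624 = 3.36803… → 3.37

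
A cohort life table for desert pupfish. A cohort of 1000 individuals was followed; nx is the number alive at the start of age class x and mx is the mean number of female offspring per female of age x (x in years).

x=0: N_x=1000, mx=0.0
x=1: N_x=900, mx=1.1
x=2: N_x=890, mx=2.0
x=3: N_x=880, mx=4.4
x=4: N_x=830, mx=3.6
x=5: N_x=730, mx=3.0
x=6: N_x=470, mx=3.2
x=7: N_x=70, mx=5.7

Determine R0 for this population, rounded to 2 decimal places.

lx = nx/n0 = nx/1000: 1, 0.9, 0.89, 0.88, 0.83, 0.73, 0.47, 0.07
lx·mx by age: 0, 0.99, 1.78, 3.872, 2.988, 2.19, 1.504, 0.399
R0 = Σ lx·mx = 13.723 → 13.72

13.72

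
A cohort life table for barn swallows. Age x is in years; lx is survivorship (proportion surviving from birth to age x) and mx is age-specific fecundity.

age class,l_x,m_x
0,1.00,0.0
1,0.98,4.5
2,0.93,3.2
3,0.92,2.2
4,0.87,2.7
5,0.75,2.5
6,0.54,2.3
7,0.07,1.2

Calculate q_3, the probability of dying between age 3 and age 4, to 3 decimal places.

0.054

q_3 = (l_3 − l_4) / l_3 = (0.92 − 0.87) / 0.92
     = 0.05 / 0.92 = 0.054348… → 0.054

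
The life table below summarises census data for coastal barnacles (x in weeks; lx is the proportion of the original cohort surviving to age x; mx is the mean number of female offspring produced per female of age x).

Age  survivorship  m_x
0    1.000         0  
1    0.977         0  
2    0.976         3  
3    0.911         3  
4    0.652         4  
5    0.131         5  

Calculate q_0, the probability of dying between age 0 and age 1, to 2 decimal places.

0.02

q_0 = (l_0 − l_1) / l_0 = (1 − 0.977) / 1
     = 0.023 / 1 = 0.023 → 0.02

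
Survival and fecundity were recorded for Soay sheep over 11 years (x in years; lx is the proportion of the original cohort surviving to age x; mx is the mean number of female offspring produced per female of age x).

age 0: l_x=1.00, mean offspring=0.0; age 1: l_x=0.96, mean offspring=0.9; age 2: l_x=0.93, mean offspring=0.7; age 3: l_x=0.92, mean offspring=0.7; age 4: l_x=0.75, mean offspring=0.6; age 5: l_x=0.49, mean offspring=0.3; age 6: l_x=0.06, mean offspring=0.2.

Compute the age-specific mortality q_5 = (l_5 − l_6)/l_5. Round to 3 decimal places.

0.878

q_5 = (l_5 − l_6) / l_5 = (0.49 − 0.06) / 0.49
     = 0.43 / 0.49 = 0.877551… → 0.878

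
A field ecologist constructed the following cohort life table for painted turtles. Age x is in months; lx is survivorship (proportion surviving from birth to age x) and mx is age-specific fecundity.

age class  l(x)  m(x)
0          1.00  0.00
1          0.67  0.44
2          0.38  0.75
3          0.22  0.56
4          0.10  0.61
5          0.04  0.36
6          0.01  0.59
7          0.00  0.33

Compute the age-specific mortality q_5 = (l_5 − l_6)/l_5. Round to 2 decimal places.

0.75

q_5 = (l_5 − l_6) / l_5 = (0.04 − 0.01) / 0.04
     = 0.03 / 0.04 = 0.75 → 0.75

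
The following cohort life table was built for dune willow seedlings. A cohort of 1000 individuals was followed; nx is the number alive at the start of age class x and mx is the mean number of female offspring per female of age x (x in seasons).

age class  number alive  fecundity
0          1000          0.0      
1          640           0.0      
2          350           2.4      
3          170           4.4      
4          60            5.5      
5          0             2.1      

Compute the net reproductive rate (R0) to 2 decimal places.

lx = nx/n0 = nx/1000: 1, 0.64, 0.35, 0.17, 0.06, 0
lx·mx by age: 0, 0, 0.84, 0.748, 0.33, 0
R0 = Σ lx·mx = 1.918 → 1.92

1.92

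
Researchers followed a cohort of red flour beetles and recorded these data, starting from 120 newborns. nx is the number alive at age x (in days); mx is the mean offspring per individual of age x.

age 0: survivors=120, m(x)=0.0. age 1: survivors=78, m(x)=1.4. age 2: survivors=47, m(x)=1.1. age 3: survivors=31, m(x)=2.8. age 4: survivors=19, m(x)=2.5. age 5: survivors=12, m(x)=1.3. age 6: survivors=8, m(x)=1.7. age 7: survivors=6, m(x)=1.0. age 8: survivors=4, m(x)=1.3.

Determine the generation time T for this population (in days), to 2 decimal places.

lx = nx/n0 = nx/120: 1, 0.65, 0.39167…, 0.25833…, 0.15833…, 0.1, 0.06667…, 0.05, 0.03333…
lx·mx: 0, 0.91, 0.430833…, 0.723333…, 0.395833…, 0.13, 0.113333…, 0.05, 0.043333… → R0 = 2.796667…
x·lx·mx: 0, 0.91, 0.861667…, 2.17…, 1.583333…, 0.65, 0.68…, 0.35, 0.346667… → Σ = 7.551667…
T = 7.551667… / 2.796667… = 2.700238… → 2.70

2.70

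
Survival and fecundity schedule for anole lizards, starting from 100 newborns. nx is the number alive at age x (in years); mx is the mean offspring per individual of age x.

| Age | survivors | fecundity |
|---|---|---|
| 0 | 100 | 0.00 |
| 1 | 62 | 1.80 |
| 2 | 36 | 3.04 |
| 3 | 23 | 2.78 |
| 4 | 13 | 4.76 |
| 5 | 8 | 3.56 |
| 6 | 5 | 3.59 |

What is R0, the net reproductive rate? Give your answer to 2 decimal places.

3.93

lx = nx/n0 = nx/100: 1, 0.62, 0.36, 0.23, 0.13, 0.08, 0.05
lx·mx by age: 0, 1.116, 1.0944, 0.6394, 0.6188, 0.2848, 0.1795
R0 = Σ lx·mx = 3.9329 → 3.93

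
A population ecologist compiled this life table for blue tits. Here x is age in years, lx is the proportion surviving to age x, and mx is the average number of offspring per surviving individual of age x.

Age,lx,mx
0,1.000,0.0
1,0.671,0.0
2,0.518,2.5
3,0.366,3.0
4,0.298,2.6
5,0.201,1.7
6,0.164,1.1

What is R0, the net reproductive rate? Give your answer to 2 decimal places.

lx·mx by age: 0, 0, 1.295, 1.098, 0.7748, 0.3417, 0.1804
R0 = Σ lx·mx = 3.6899 → 3.69

3.69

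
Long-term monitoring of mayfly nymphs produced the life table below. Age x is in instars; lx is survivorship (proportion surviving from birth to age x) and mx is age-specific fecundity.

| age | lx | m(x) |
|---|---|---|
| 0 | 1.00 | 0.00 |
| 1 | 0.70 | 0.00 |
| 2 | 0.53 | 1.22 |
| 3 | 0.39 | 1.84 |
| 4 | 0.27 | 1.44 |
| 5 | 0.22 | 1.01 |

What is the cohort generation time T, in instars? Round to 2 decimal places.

lx·mx: 0, 0, 0.6466, 0.7176, 0.3888, 0.2222 → R0 = 1.9752
x·lx·mx: 0, 0, 1.2932, 2.1528, 1.5552, 1.111 → Σ = 6.1122
T = 6.1122 / 1.9752 = 3.094471… → 3.09

3.09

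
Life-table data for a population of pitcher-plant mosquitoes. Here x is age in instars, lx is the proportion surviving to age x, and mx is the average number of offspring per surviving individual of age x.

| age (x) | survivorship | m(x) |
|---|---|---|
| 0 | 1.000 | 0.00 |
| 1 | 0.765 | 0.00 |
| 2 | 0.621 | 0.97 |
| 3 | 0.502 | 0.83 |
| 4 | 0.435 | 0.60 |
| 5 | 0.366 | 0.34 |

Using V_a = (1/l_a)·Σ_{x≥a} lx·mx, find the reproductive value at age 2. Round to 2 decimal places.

2.26

lx·mx for x ≥ 2: 0.60237, 0.41666, 0.261, 0.12444 → sum = 1.40447
V_2 = 1.40447 / l_2 = 1.40447 / 0.621 = 2.261626… → 2.26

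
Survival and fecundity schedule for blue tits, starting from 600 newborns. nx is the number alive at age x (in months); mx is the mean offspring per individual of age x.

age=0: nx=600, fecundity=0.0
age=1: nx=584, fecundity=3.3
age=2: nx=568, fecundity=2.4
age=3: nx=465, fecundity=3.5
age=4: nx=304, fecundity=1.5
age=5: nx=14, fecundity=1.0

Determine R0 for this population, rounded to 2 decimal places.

8.98

lx = nx/n0 = nx/600: 1, 0.97333…, 0.94667…, 0.775, 0.50667…, 0.02333…
lx·mx by age: 0, 3.212…, 2.272…, 2.7125, 0.76…, 0.023333…
R0 = Σ lx·mx = 8.979833… → 8.98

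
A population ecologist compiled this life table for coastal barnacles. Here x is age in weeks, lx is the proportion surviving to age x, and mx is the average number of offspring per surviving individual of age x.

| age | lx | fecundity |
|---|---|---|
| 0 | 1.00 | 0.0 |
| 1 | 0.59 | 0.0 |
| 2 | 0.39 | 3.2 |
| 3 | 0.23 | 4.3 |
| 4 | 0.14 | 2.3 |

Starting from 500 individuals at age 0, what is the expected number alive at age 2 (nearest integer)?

195

Expected survivors = N0 · l_2 = 500 × 0.39 = 195 → 195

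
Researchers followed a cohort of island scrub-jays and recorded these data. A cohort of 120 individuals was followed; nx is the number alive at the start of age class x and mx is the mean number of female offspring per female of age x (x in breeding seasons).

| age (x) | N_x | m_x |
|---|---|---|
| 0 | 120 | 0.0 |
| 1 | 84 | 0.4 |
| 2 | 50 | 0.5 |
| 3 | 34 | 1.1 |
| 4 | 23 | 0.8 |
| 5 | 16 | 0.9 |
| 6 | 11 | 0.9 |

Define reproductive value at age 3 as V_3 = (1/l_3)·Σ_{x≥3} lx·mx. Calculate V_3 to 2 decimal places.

2.36

lx = nx/n0 = nx/120: 1, 0.7, 0.41667…, 0.28333…, 0.19167…, 0.13333…, 0.09167…
lx·mx for x ≥ 3: 0.311667…, 0.153333…, 0.12…, 0.0825… → sum = 0.6675…
V_3 = 0.6675… / l_3 = 0.6675… / 0.283333… = 2.355882… → 2.36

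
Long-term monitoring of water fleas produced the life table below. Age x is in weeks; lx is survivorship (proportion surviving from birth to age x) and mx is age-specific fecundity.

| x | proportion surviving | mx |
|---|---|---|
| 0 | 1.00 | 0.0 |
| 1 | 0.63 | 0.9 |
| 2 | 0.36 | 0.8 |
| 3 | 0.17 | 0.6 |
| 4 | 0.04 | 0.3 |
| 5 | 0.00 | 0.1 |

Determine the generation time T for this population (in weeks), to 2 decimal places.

1.54

lx·mx: 0, 0.567, 0.288, 0.102, 0.012, 0 → R0 = 0.969
x·lx·mx: 0, 0.567, 0.576, 0.306, 0.048, 0 → Σ = 1.497
T = 1.497 / 0.969 = 1.544892… → 1.54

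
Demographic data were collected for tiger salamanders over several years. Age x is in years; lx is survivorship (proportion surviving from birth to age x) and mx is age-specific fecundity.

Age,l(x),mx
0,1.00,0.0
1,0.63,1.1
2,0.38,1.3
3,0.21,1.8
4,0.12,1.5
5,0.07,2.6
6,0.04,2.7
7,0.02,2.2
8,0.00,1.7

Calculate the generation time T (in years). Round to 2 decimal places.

lx·mx: 0, 0.693, 0.494, 0.378, 0.18, 0.182, 0.108, 0.044, 0 → R0 = 2.079
x·lx·mx: 0, 0.693, 0.988, 1.134, 0.72, 0.91, 0.648, 0.308, 0 → Σ = 5.401
T = 5.401 / 2.079 = 2.597884… → 2.60

2.60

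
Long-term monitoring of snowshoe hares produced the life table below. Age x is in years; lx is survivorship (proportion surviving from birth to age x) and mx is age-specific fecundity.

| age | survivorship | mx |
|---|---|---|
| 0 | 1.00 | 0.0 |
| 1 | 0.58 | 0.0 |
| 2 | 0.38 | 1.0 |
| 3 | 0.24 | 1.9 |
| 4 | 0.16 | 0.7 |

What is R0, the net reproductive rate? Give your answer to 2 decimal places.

lx·mx by age: 0, 0, 0.38, 0.456, 0.112
R0 = Σ lx·mx = 0.948 → 0.95

0.95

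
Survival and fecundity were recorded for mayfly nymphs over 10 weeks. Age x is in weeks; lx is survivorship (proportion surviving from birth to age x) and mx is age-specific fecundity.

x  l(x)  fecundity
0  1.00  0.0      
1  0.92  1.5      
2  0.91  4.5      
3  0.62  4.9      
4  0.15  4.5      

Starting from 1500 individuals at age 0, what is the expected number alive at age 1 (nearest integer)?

1380

Expected survivors = N0 · l_1 = 1500 × 0.92 = 1380 → 1380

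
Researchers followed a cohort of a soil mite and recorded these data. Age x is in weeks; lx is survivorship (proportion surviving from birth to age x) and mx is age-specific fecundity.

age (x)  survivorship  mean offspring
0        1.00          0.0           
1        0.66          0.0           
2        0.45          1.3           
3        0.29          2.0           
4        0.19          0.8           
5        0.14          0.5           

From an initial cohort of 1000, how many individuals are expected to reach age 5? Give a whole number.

140

Expected survivors = N0 · l_5 = 1000 × 0.14 = 140 → 140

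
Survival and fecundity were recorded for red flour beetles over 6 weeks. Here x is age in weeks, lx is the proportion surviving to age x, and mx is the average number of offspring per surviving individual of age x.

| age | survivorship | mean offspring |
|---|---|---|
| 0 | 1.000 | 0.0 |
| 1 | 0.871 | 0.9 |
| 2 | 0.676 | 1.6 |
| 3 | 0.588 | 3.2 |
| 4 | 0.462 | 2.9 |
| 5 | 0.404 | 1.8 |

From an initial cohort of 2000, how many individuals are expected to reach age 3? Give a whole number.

1176

Expected survivors = N0 · l_3 = 2000 × 0.588 = 1176 → 1176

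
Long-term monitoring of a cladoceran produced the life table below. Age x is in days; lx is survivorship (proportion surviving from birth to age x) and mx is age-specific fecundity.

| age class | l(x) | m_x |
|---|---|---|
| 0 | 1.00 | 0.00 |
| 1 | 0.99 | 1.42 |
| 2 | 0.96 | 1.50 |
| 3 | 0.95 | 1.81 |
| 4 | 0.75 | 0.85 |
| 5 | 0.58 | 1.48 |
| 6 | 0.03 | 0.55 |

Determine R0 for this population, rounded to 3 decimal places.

6.078

lx·mx by age: 0, 1.4058, 1.44, 1.7195, 0.6375, 0.8584, 0.0165
R0 = Σ lx·mx = 6.0777 → 6.078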